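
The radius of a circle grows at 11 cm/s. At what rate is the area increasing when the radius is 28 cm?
616π cm²/s

A = πr²
dA/dt = 2πr · dr/dt = 2π(28)(11) = 616π cm²/s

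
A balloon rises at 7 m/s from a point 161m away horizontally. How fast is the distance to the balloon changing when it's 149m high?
1043√48122/48122 ≈ 4.755 m/s

z² = 161² + y²
z = √(161² + 149²) = √48122
dz/dt = y/z · dy/dt = 149/√48122 · 7 = 1043√48122/48122 ≈ 4.755 m/s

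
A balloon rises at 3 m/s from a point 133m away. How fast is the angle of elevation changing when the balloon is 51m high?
0.019665 rad/s

tan(θ) = y/133
sec²(θ) · dθ/dt = (1/133) · dy/dt
dθ/dt = cos²(θ)/133 · 3 = 133/(133² + 51²) · 3
dθ/dt = 0.019665 rad/s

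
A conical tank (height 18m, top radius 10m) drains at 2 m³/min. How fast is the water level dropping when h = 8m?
81/(800π) ≈ 0.03223 m/min

r/h = 10/18, so r = (5/9)h
V = (1/3)πr²h = (1/3)π((5/9)h)²h = (25/243)πh³
dV/dh = (25/81)πh²
dh/dt = (dV/dt)/(dV/dh) = -2/((25/81)π·8²) = -81/(800π) m/min
The level is dropping at 81/(800π) ≈ 0.03223 m/min.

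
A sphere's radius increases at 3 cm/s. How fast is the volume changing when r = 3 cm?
108π cm³/s

V = (4/3)πr³
dV/dt = dV/dr · dr/dt = 4πr² · 3
At r = 3: dV/dt = 108π cm³/s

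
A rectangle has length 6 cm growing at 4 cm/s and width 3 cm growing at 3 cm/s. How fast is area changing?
30 cm²/s

A = lw
dA/dt = w·dl/dt + l·dw/dt = 3·4 + 6·3 = 30 cm²/s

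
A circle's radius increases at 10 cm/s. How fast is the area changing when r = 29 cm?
580π cm²/s

A = πr²
dA/dt = 2πr · dr/dt = 2π(29)(10) = 580π cm²/s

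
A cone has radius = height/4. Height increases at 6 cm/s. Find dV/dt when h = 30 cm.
675π/2 cm³/s

V = (1/3)π(h/4)²h = πh³/48
dV/dt = πh²/16 · 6
At h = 30: dV/dt = 675π/2 cm³/s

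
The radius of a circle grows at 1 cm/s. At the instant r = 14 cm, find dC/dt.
2π cm/s

C = 2πr
dC/dt = 2π · dr/dt = 2π · 1 = 2π cm/s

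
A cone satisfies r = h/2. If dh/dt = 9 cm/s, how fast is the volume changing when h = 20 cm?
900π cm³/s

V = (1/3)π(h/2)²h = πh³/12
dV/dt = πh²/4 · 9
At h = 20: dV/dt = 900π cm³/s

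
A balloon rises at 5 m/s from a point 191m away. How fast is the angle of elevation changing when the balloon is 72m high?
0.022921 rad/s

tan(θ) = y/191
sec²(θ) · dθ/dt = (1/191) · dy/dt
dθ/dt = cos²(θ)/191 · 5 = 191/(191² + 72²) · 5
dθ/dt = 0.022921 rad/s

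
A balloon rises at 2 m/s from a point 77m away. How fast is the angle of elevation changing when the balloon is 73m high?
0.013679 rad/s

tan(θ) = y/77
sec²(θ) · dθ/dt = (1/77) · dy/dt
dθ/dt = cos²(θ)/77 · 2 = 77/(77² + 73²) · 2
dθ/dt = 0.013679 rad/s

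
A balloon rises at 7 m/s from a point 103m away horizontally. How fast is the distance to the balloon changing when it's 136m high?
952√29105/29105 ≈ 5.58 m/s

z² = 103² + y²
z = √(103² + 136²) = √29105
dz/dt = y/z · dy/dt = 136/√29105 · 7 = 952√29105/29105 ≈ 5.58 m/s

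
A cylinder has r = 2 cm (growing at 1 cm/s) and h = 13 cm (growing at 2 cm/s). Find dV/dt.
60π cm³/s

V = πr²h
dV/dt = 2πrh·dr/dt + πr²·dh/dt
= 2π(2)(13)(1) + π(2)²(2)
= 60π cm³/s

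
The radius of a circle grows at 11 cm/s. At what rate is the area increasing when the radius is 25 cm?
550π cm²/s

A = πr²
dA/dt = 2πr · dr/dt = 2π(25)(11) = 550π cm²/s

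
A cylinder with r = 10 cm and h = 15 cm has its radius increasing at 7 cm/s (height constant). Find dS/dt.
490π cm²/s

S = 2πrh + 2πr² (lateral + bases)
dS/dt = (2πh + 4πr)·dr/dt = (2π·15 + 4π·10)·7
= 490π cm²/s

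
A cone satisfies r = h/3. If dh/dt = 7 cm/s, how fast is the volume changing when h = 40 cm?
11200π/9 cm³/s

V = (1/3)π(h/3)²h = πh³/27
dV/dt = πh²/9 · 7
At h = 40: dV/dt = 11200π/9 cm³/s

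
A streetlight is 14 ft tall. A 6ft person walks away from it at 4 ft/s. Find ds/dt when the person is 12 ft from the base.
3 ft/s

By similar triangles: 14/(x+s) = 6/s
Solving: s = 6x/8
ds/dt = 6/8 · dx/dt = 3/4 · 4 = 3 ft/s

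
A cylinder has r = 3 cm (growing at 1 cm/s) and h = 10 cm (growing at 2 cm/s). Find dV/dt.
78π cm³/s

V = πr²h
dV/dt = 2πrh·dr/dt + πr²·dh/dt
= 2π(3)(10)(1) + π(3)²(2)
= 78π cm³/s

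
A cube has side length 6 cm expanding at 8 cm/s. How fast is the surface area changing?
576 cm²/s

A = 6s²
dA/dt = 12s · ds/dt = 12·6·8 = 576 cm²/s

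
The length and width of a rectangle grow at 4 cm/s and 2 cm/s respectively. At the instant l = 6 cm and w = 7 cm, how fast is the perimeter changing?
12 cm/s

P = 2(l + w)
dP/dt = 2(dl/dt + dw/dt) = 2(4 + 2) = 12 cm/s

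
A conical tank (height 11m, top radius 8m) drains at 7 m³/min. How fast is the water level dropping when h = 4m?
847/(1024π) ≈ 0.2633 m/min

r/h = 8/11, so r = (8/11)h
V = (1/3)πr²h = (1/3)π((8/11)h)²h = (64/363)πh³
dV/dh = (64/121)πh²
dh/dt = (dV/dt)/(dV/dh) = -7/((64/121)π·4²) = -847/(1024π) m/min
The level is dropping at 847/(1024π) ≈ 0.2633 m/min.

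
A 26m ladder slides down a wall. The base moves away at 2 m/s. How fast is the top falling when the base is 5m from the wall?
10√651/651 ≈ 0.3919 m/s

x² + y² = 26²
2x·dx/dt + 2y·dy/dt = 0
dy/dt = -x/y · dx/dt = -5/√651 · 2 = -10√651/651 m/s
The top is descending at 10√651/651 ≈ 0.3919 m/s.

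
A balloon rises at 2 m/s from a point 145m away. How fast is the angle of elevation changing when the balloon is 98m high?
0.009468 rad/s

tan(θ) = y/145
sec²(θ) · dθ/dt = (1/145) · dy/dt
dθ/dt = cos²(θ)/145 · 2 = 145/(145² + 98²) · 2
dθ/dt = 0.009468 rad/s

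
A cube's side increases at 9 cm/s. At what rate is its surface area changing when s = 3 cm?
324 cm²/s

A = 6s²
dA/dt = 12s · ds/dt = 12·3·9 = 324 cm²/s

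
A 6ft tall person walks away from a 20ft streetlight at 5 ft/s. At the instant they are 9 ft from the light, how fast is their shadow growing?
15/7 ft/s

By similar triangles: 20/(x+s) = 6/s
Solving: s = 6x/14
ds/dt = 6/14 · dx/dt = 3/7 · 5 = 15/7 ft/s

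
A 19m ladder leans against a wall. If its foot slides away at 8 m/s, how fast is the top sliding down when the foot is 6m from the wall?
48√13/65 ≈ 2.663 m/s

x² + y² = 19²
2x·dx/dt + 2y·dy/dt = 0
dy/dt = -x/y · dx/dt = -6/(5√13) · 8 = -48√13/65 m/s
The top is descending at 48√13/65 ≈ 2.663 m/s.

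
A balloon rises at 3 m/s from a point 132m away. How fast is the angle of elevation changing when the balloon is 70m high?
0.017739 rad/s

tan(θ) = y/132
sec²(θ) · dθ/dt = (1/132) · dy/dt
dθ/dt = cos²(θ)/132 · 3 = 132/(132² + 70²) · 3
dθ/dt = 0.017739 rad/s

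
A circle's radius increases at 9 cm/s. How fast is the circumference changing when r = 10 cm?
18π cm/s

C = 2πr
dC/dt = 2π · dr/dt = 2π · 9 = 18π cm/s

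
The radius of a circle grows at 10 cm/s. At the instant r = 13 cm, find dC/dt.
20π cm/s

C = 2πr
dC/dt = 2π · dr/dt = 2π · 10 = 20π cm/s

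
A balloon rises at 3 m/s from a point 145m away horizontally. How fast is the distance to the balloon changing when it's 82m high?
246√27749/27749 ≈ 1.477 m/s

z² = 145² + y²
z = √(145² + 82²) = √27749
dz/dt = y/z · dy/dt = 82/√27749 · 3 = 246√27749/27749 ≈ 1.477 m/s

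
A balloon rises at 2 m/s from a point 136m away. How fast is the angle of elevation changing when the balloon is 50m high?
0.012955 rad/s

tan(θ) = y/136
sec²(θ) · dθ/dt = (1/136) · dy/dt
dθ/dt = cos²(θ)/136 · 2 = 136/(136² + 50²) · 2
dθ/dt = 0.012955 rad/s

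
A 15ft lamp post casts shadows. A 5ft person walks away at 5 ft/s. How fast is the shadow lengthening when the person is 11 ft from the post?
5/2 ft/s

By similar triangles: 15/(x+s) = 5/s
Solving: s = 5x/10
ds/dt = 5/10 · dx/dt = 1/2 · 5 = 5/2 ft/s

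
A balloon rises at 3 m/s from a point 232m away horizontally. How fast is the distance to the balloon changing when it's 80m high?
30√941/941 ≈ 0.978 m/s

z² = 232² + y²
z = √(232² + 80²) = 8√941
dz/dt = y/z · dy/dt = 80/(8√941) · 3 = 30√941/941 ≈ 0.978 m/s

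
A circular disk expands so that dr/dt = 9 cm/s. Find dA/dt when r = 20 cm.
360π cm²/s

A = πr²
dA/dt = 2πr · dr/dt = 2π(20)(9) = 360π cm²/s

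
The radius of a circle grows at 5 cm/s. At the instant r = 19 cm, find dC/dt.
10π cm/s

C = 2πr
dC/dt = 2π · dr/dt = 2π · 5 = 10π cm/s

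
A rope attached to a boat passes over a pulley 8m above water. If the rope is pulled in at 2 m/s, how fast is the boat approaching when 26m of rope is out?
26√17/51 ≈ 2.102 m/s

rope² = x² + 8²
x = √(26² - 8²) = 6√17
dx/dt = (rope/x) · d(rope)/dt = (26/(6√17)) · (-2) = -26√17/51 m/s
The boat approaches at 26√17/51 ≈ 2.102 m/s.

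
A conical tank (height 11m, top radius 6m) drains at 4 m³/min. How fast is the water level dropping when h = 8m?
121/(576π) ≈ 0.06687 m/min

r/h = 6/11, so r = (6/11)h
V = (1/3)πr²h = (1/3)π((6/11)h)²h = (12/121)πh³
dV/dh = (36/121)πh²
dh/dt = (dV/dt)/(dV/dh) = -4/((36/121)π·8²) = -121/(576π) m/min
The level is dropping at 121/(576π) ≈ 0.06687 m/min.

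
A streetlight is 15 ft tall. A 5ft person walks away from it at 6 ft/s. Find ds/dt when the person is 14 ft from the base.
3 ft/s

By similar triangles: 15/(x+s) = 5/s
Solving: s = 5x/10
ds/dt = 5/10 · dx/dt = 1/2 · 6 = 3 ft/s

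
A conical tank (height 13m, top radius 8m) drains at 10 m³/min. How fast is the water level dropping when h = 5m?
169/(160π) ≈ 0.3362 m/min

r/h = 8/13, so r = (8/13)h
V = (1/3)πr²h = (1/3)π((8/13)h)²h = (64/507)πh³
dV/dh = (64/169)πh²
dh/dt = (dV/dt)/(dV/dh) = -10/((64/169)π·5²) = -169/(160π) m/min
The level is dropping at 169/(160π) ≈ 0.3362 m/min.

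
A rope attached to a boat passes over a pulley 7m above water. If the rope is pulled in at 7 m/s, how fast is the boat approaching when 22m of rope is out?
154√435/435 ≈ 7.384 m/s

rope² = x² + 7²
x = √(22² - 7²) = √435
dx/dt = (rope/x) · d(rope)/dt = (22/√435) · (-7) = -154√435/435 m/s
The boat approaches at 154√435/435 ≈ 7.384 m/s.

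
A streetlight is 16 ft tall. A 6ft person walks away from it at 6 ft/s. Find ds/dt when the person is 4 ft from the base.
18/5 ft/s

By similar triangles: 16/(x+s) = 6/s
Solving: s = 6x/10
ds/dt = 6/10 · dx/dt = 3/5 · 6 = 18/5 ft/s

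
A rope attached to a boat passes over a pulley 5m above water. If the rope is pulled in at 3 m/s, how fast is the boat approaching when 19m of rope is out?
19√21/28 ≈ 3.11 m/s

rope² = x² + 5²
x = √(19² - 5²) = 4√21
dx/dt = (rope/x) · d(rope)/dt = (19/(4√21)) · (-3) = -19√21/28 m/s
The boat approaches at 19√21/28 ≈ 3.11 m/s.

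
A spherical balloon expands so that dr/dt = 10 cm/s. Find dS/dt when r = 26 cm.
2080π cm²/s

S = 4πr²
dS/dt = dS/dr · dr/dt = 8πr · 10
At r = 26: dS/dt = 2080π cm²/s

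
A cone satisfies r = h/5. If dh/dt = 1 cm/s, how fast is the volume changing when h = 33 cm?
1089π/25 cm³/s

V = (1/3)π(h/5)²h = πh³/75
dV/dt = πh²/25 · 1
At h = 33: dV/dt = 1089π/25 cm³/s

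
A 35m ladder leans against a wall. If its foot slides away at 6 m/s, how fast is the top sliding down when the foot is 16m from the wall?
32√969/323 ≈ 3.084 m/s

x² + y² = 35²
2x·dx/dt + 2y·dy/dt = 0
dy/dt = -x/y · dx/dt = -16/√969 · 6 = -32√969/323 m/s
The top is descending at 32√969/323 ≈ 3.084 m/s.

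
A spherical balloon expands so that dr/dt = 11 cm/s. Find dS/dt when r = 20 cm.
1760π cm²/s

S = 4πr²
dS/dt = dS/dr · dr/dt = 8πr · 11
At r = 20: dS/dt = 1760π cm²/s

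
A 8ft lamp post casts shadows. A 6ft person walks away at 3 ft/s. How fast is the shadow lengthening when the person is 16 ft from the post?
9 ft/s

By similar triangles: 8/(x+s) = 6/s
Solving: s = 6x/2
ds/dt = 6/2 · dx/dt = 3 · 3 = 9 ft/s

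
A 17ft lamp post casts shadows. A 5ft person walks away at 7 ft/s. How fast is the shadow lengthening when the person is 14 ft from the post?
35/12 ft/s

By similar triangles: 17/(x+s) = 5/s
Solving: s = 5x/12
ds/dt = 5/12 · dx/dt = 5/12 · 7 = 35/12 ft/s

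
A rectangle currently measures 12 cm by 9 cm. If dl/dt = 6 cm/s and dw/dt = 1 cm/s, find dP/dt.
14 cm/s

P = 2(l + w)
dP/dt = 2(dl/dt + dw/dt) = 2(6 + 1) = 14 cm/s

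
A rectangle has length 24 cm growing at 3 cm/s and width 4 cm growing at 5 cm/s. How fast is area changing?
132 cm²/s

A = lw
dA/dt = w·dl/dt + l·dw/dt = 4·3 + 24·5 = 132 cm²/s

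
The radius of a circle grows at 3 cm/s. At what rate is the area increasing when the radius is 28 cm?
168π cm²/s

A = πr²
dA/dt = 2πr · dr/dt = 2π(28)(3) = 168π cm²/s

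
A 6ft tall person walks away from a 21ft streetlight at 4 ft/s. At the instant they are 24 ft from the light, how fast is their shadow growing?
8/5 ft/s

By similar triangles: 21/(x+s) = 6/s
Solving: s = 6x/15
ds/dt = 6/15 · dx/dt = 2/5 · 4 = 8/5 ft/s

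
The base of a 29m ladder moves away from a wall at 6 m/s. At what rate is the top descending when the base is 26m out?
52√165/55 ≈ 12.14 m/s

x² + y² = 29²
2x·dx/dt + 2y·dy/dt = 0
dy/dt = -x/y · dx/dt = -26/√165 · 6 = -52√165/55 m/s
The top is descending at 52√165/55 ≈ 12.14 m/s.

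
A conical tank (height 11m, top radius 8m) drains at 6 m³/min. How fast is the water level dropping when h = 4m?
363/(512π) ≈ 0.2257 m/min

r/h = 8/11, so r = (8/11)h
V = (1/3)πr²h = (1/3)π((8/11)h)²h = (64/363)πh³
dV/dh = (64/121)πh²
dh/dt = (dV/dt)/(dV/dh) = -6/((64/121)π·4²) = -363/(512π) m/min
The level is dropping at 363/(512π) ≈ 0.2257 m/min.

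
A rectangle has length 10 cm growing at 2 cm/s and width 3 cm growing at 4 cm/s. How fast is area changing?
46 cm²/s

A = lw
dA/dt = w·dl/dt + l·dw/dt = 3·2 + 10·4 = 46 cm²/s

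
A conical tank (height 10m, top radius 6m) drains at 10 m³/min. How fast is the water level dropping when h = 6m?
125/(162π) ≈ 0.2456 m/min

r/h = 6/10, so r = (3/5)h
V = (1/3)πr²h = (1/3)π((3/5)h)²h = (3/25)πh³
dV/dh = (9/25)πh²
dh/dt = (dV/dt)/(dV/dh) = -10/((9/25)π·6²) = -125/(162π) m/min
The level is dropping at 125/(162π) ≈ 0.2456 m/min.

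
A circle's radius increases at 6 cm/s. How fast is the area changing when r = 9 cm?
108π cm²/s

A = πr²
dA/dt = 2πr · dr/dt = 2π(9)(6) = 108π cm²/s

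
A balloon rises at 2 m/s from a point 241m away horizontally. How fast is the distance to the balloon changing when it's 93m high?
93√66730/33365 ≈ 0.72 m/s

z² = 241² + y²
z = √(241² + 93²) = √66730
dz/dt = y/z · dy/dt = 93/√66730 · 2 = 93√66730/33365 ≈ 0.72 m/s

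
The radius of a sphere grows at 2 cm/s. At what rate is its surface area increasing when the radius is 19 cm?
304π cm²/s

S = 4πr²
dS/dt = dS/dr · dr/dt = 8πr · 2
At r = 19: dS/dt = 304π cm²/s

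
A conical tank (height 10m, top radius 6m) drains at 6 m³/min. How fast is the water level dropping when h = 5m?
2/(3π) ≈ 0.2122 m/min

r/h = 6/10, so r = (3/5)h
V = (1/3)πr²h = (1/3)π((3/5)h)²h = (3/25)πh³
dV/dh = (9/25)πh²
dh/dt = (dV/dt)/(dV/dh) = -6/((9/25)π·5²) = -2/(3π) m/min
The level is dropping at 2/(3π) ≈ 0.2122 m/min.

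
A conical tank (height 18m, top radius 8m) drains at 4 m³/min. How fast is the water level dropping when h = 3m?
9/(4π) ≈ 0.7162 m/min

r/h = 8/18, so r = (4/9)h
V = (1/3)πr²h = (1/3)π((4/9)h)²h = (16/243)πh³
dV/dh = (16/81)πh²
dh/dt = (dV/dt)/(dV/dh) = -4/((16/81)π·3²) = -9/(4π) m/min
The level is dropping at 9/(4π) ≈ 0.7162 m/min.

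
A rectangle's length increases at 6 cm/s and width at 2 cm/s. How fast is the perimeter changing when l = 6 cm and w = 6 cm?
16 cm/s

P = 2(l + w)
dP/dt = 2(dl/dt + dw/dt) = 2(6 + 2) = 16 cm/s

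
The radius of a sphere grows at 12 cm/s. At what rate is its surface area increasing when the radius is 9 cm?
864π cm²/s

S = 4πr²
dS/dt = dS/dr · dr/dt = 8πr · 12
At r = 9: dS/dt = 864π cm²/s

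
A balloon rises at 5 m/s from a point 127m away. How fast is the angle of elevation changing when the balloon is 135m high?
0.018484 rad/s

tan(θ) = y/127
sec²(θ) · dθ/dt = (1/127) · dy/dt
dθ/dt = cos²(θ)/127 · 5 = 127/(127² + 135²) · 5
dθ/dt = 0.018484 rad/s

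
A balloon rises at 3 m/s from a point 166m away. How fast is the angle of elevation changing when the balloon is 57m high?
0.016166 rad/s

tan(θ) = y/166
sec²(θ) · dθ/dt = (1/166) · dy/dt
dθ/dt = cos²(θ)/166 · 3 = 166/(166² + 57²) · 3
dθ/dt = 0.016166 rad/s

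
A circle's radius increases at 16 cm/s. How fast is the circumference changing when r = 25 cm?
32π cm/s

C = 2πr
dC/dt = 2π · dr/dt = 2π · 16 = 32π cm/s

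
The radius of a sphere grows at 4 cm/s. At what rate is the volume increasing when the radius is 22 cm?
7744π cm³/s

V = (4/3)πr³
dV/dt = dV/dr · dr/dt = 4πr² · 4
At r = 22: dV/dt = 7744π cm³/s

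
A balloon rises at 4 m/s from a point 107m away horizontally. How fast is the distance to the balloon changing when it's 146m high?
584√32765/32765 ≈ 3.226 m/s

z² = 107² + y²
z = √(107² + 146²) = √32765
dz/dt = y/z · dy/dt = 146/√32765 · 4 = 584√32765/32765 ≈ 3.226 m/s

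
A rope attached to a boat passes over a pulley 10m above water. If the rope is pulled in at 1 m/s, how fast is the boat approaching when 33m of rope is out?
33√989/989 ≈ 1.049 m/s

rope² = x² + 10²
x = √(33² - 10²) = √989
dx/dt = (rope/x) · d(rope)/dt = (33/√989) · (-1) = -33√989/989 m/s
The boat approaches at 33√989/989 ≈ 1.049 m/s.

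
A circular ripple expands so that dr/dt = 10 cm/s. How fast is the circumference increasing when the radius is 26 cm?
20π cm/s

C = 2πr
dC/dt = 2π · dr/dt = 2π · 10 = 20π cm/s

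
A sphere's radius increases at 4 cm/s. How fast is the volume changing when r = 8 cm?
1024π cm³/s

V = (4/3)πr³
dV/dt = dV/dr · dr/dt = 4πr² · 4
At r = 8: dV/dt = 1024π cm³/s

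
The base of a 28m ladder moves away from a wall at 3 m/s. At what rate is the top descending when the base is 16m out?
4√33/11 ≈ 2.089 m/s

x² + y² = 28²
2x·dx/dt + 2y·dy/dt = 0
dy/dt = -x/y · dx/dt = -16/(4√33) · 3 = -4√33/11 m/s
The top is descending at 4√33/11 ≈ 2.089 m/s.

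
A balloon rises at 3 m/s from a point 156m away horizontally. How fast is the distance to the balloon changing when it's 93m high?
93√3665/3665 ≈ 1.536 m/s

z² = 156² + y²
z = √(156² + 93²) = 3√3665
dz/dt = y/z · dy/dt = 93/(3√3665) · 3 = 93√3665/3665 ≈ 1.536 m/s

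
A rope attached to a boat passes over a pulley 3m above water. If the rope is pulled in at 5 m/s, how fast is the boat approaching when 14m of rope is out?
70√187/187 ≈ 5.119 m/s

rope² = x² + 3²
x = √(14² - 3²) = √187
dx/dt = (rope/x) · d(rope)/dt = (14/√187) · (-5) = -70√187/187 m/s
The boat approaches at 70√187/187 ≈ 5.119 m/s.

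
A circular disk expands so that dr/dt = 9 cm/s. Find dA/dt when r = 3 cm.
54π cm²/s

A = πr²
dA/dt = 2πr · dr/dt = 2π(3)(9) = 54π cm²/s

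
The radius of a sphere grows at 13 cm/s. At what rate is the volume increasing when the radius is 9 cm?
4212π cm³/s

V = (4/3)πr³
dV/dt = dV/dr · dr/dt = 4πr² · 13
At r = 9: dV/dt = 4212π cm³/s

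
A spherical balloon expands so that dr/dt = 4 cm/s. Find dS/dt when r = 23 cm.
736π cm²/s

S = 4πr²
dS/dt = dS/dr · dr/dt = 8πr · 4
At r = 23: dS/dt = 736π cm²/s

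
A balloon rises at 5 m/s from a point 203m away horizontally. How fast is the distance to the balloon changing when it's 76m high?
76√46985/9397 ≈ 1.753 m/s

z² = 203² + y²
z = √(203² + 76²) = √46985
dz/dt = y/z · dy/dt = 76/√46985 · 5 = 76√46985/9397 ≈ 1.753 m/s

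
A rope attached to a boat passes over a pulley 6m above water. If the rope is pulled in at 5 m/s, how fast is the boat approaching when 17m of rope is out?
85√253/253 ≈ 5.344 m/s

rope² = x² + 6²
x = √(17² - 6²) = √253
dx/dt = (rope/x) · d(rope)/dt = (17/√253) · (-5) = -85√253/253 m/s
The boat approaches at 85√253/253 ≈ 5.344 m/s.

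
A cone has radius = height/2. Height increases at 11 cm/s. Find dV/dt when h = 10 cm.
275π cm³/s

V = (1/3)π(h/2)²h = πh³/12
dV/dt = πh²/4 · 11
At h = 10: dV/dt = 275π cm³/s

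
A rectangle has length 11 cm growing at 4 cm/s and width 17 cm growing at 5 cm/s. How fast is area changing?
123 cm²/s

A = lw
dA/dt = w·dl/dt + l·dw/dt = 17·4 + 11·5 = 123 cm²/s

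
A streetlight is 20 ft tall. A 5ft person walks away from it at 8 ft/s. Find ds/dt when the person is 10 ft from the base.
8/3 ft/s

By similar triangles: 20/(x+s) = 5/s
Solving: s = 5x/15
ds/dt = 5/15 · dx/dt = 1/3 · 8 = 8/3 ft/s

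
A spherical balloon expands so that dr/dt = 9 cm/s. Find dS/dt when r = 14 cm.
1008π cm²/s

S = 4πr²
dS/dt = dS/dr · dr/dt = 8πr · 9
At r = 14: dS/dt = 1008π cm²/s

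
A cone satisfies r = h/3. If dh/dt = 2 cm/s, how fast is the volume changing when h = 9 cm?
18π cm³/s

V = (1/3)π(h/3)²h = πh³/27
dV/dt = πh²/9 · 2
At h = 9: dV/dt = 18π cm³/s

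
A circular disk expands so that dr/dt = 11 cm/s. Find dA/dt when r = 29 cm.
638π cm²/s

A = πr²
dA/dt = 2πr · dr/dt = 2π(29)(11) = 638π cm²/s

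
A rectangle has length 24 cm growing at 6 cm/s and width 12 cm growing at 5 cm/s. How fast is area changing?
192 cm²/s

A = lw
dA/dt = w·dl/dt + l·dw/dt = 12·6 + 24·5 = 192 cm²/s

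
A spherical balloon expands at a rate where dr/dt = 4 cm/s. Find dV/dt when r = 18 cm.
5184π cm³/s

V = (4/3)πr³
dV/dt = dV/dr · dr/dt = 4πr² · 4
At r = 18: dV/dt = 5184π cm³/s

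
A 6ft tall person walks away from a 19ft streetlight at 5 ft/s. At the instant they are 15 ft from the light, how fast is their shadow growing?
30/13 ft/s

By similar triangles: 19/(x+s) = 6/s
Solving: s = 6x/13
ds/dt = 6/13 · dx/dt = 6/13 · 5 = 30/13 ft/s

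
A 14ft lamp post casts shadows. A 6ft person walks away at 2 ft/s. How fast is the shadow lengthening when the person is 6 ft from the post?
3/2 ft/s

By similar triangles: 14/(x+s) = 6/s
Solving: s = 6x/8
ds/dt = 6/8 · dx/dt = 3/4 · 2 = 3/2 ft/s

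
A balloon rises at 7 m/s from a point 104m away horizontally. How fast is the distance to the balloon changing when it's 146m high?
511√8033/8033 ≈ 5.701 m/s

z² = 104² + y²
z = √(104² + 146²) = 2√8033
dz/dt = y/z · dy/dt = 146/(2√8033) · 7 = 511√8033/8033 ≈ 5.701 m/s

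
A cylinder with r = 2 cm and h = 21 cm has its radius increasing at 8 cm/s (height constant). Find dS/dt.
400π cm²/s

S = 2πrh + 2πr² (lateral + bases)
dS/dt = (2πh + 4πr)·dr/dt = (2π·21 + 4π·2)·8
= 400π cm²/s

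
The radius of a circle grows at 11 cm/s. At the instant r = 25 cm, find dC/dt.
22π cm/s

C = 2πr
dC/dt = 2π · dr/dt = 2π · 11 = 22π cm/s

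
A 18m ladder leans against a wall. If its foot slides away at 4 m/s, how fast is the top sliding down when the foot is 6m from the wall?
√2 ≈ 1.414 m/s

x² + y² = 18²
2x·dx/dt + 2y·dy/dt = 0
dy/dt = -x/y · dx/dt = -6/(12√2) · 4 = -√2 m/s
The top is descending at √2 ≈ 1.414 m/s.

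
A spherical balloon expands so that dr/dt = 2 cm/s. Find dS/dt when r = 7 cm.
112π cm²/s

S = 4πr²
dS/dt = dS/dr · dr/dt = 8πr · 2
At r = 7: dS/dt = 112π cm²/s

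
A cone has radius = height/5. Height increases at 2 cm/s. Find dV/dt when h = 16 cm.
512π/25 cm³/s

V = (1/3)π(h/5)²h = πh³/75
dV/dt = πh²/25 · 2
At h = 16: dV/dt = 512π/25 cm³/s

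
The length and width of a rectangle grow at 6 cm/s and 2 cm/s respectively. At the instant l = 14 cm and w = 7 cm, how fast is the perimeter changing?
16 cm/s

P = 2(l + w)
dP/dt = 2(dl/dt + dw/dt) = 2(6 + 2) = 16 cm/s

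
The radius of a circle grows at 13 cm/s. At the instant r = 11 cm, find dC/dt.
26π cm/s

C = 2πr
dC/dt = 2π · dr/dt = 2π · 13 = 26π cm/s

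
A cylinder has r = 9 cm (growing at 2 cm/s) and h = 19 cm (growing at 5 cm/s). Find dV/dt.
1089π cm³/s

V = πr²h
dV/dt = 2πrh·dr/dt + πr²·dh/dt
= 2π(9)(19)(2) + π(9)²(5)
= 1089π cm³/s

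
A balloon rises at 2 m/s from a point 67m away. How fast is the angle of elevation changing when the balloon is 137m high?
0.005761 rad/s

tan(θ) = y/67
sec²(θ) · dθ/dt = (1/67) · dy/dt
dθ/dt = cos²(θ)/67 · 2 = 67/(67² + 137²) · 2
dθ/dt = 0.005761 rad/s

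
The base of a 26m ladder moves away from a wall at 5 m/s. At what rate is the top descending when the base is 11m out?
11√555/111 ≈ 2.335 m/s

x² + y² = 26²
2x·dx/dt + 2y·dy/dt = 0
dy/dt = -x/y · dx/dt = -11/√555 · 5 = -11√555/111 m/s
The top is descending at 11√555/111 ≈ 2.335 m/s.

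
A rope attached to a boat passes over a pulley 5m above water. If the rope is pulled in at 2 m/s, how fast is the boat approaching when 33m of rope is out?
33√266/266 ≈ 2.023 m/s

rope² = x² + 5²
x = √(33² - 5²) = 2√266
dx/dt = (rope/x) · d(rope)/dt = (33/(2√266)) · (-2) = -33√266/266 m/s
The boat approaches at 33√266/266 ≈ 2.023 m/s.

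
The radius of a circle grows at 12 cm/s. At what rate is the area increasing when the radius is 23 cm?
552π cm²/s

A = πr²
dA/dt = 2πr · dr/dt = 2π(23)(12) = 552π cm²/s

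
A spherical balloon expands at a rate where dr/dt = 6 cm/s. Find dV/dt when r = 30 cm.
21600π cm³/s

V = (4/3)πr³
dV/dt = dV/dr · dr/dt = 4πr² · 6
At r = 30: dV/dt = 21600π cm³/s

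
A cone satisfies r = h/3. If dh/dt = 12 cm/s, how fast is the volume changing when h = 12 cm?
192π cm³/s

V = (1/3)π(h/3)²h = πh³/27
dV/dt = πh²/9 · 12
At h = 12: dV/dt = 192π cm³/s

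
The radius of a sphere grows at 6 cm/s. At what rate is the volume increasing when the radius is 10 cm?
2400π cm³/s

V = (4/3)πr³
dV/dt = dV/dr · dr/dt = 4πr² · 6
At r = 10: dV/dt = 2400π cm³/s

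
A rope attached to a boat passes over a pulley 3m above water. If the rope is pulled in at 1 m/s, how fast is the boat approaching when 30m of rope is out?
10√11/33 ≈ 1.005 m/s

rope² = x² + 3²
x = √(30² - 3²) = 9√11
dx/dt = (rope/x) · d(rope)/dt = (30/(9√11)) · (-1) = -10√11/33 m/s
The boat approaches at 10√11/33 ≈ 1.005 m/s.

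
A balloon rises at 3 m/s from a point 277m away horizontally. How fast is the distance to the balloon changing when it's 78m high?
234√82813/82813 ≈ 0.8131 m/s

z² = 277² + y²
z = √(277² + 78²) = √82813
dz/dt = y/z · dy/dt = 78/√82813 · 3 = 234√82813/82813 ≈ 0.8131 m/s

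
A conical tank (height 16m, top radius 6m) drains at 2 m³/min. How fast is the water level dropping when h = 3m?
128/(81π) ≈ 0.503 m/min

r/h = 6/16, so r = (3/8)h
V = (1/3)πr²h = (1/3)π((3/8)h)²h = (3/64)πh³
dV/dh = (9/64)πh²
dh/dt = (dV/dt)/(dV/dh) = -2/((9/64)π·3²) = -128/(81π) m/min
The level is dropping at 128/(81π) ≈ 0.503 m/min.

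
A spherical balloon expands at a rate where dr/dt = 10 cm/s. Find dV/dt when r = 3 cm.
360π cm³/s

V = (4/3)πr³
dV/dt = dV/dr · dr/dt = 4πr² · 10
At r = 3: dV/dt = 360π cm³/s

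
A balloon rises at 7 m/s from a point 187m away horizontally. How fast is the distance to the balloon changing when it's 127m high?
889√51098/51098 ≈ 3.933 m/s

z² = 187² + y²
z = √(187² + 127²) = √51098
dz/dt = y/z · dy/dt = 127/√51098 · 7 = 889√51098/51098 ≈ 3.933 m/s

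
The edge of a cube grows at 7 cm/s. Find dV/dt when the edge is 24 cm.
12096 cm³/s

V = s³
dV/dt = 3s² · ds/dt = 3·24²·7 = 12096 cm³/s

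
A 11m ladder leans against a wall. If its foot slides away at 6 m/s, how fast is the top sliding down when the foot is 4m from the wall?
8√105/35 ≈ 2.342 m/s

x² + y² = 11²
2x·dx/dt + 2y·dy/dt = 0
dy/dt = -x/y · dx/dt = -4/√105 · 6 = -8√105/35 m/s
The top is descending at 8√105/35 ≈ 2.342 m/s.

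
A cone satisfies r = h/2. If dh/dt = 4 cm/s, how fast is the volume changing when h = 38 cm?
1444π cm³/s

V = (1/3)π(h/2)²h = πh³/12
dV/dt = πh²/4 · 4
At h = 38: dV/dt = 1444π cm³/s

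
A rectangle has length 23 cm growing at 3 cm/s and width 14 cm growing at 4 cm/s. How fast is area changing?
134 cm²/s

A = lw
dA/dt = w·dl/dt + l·dw/dt = 14·3 + 23·4 = 134 cm²/s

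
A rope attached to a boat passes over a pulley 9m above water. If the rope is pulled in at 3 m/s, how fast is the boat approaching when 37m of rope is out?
111√322/644 ≈ 3.093 m/s

rope² = x² + 9²
x = √(37² - 9²) = 2√322
dx/dt = (rope/x) · d(rope)/dt = (37/(2√322)) · (-3) = -111√322/644 m/s
The boat approaches at 111√322/644 ≈ 3.093 m/s.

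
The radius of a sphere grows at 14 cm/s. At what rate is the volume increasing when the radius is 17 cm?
16184π cm³/s

V = (4/3)πr³
dV/dt = dV/dr · dr/dt = 4πr² · 14
At r = 17: dV/dt = 16184π cm³/s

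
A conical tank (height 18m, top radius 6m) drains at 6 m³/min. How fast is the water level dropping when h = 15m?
6/(25π) ≈ 0.07639 m/min

r/h = 6/18, so r = (1/3)h
V = (1/3)πr²h = (1/3)π((1/3)h)²h = (1/27)πh³
dV/dh = (1/9)πh²
dh/dt = (dV/dt)/(dV/dh) = -6/((1/9)π·15²) = -6/(25π) m/min
The level is dropping at 6/(25π) ≈ 0.07639 m/min.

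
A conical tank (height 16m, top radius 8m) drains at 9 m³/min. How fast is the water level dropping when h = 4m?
9/(4π) ≈ 0.7162 m/min

r/h = 8/16, so r = (1/2)h
V = (1/3)πr²h = (1/3)π((1/2)h)²h = (1/12)πh³
dV/dh = (1/4)πh²
dh/dt = (dV/dt)/(dV/dh) = -9/((1/4)π·4²) = -9/(4π) m/min
The level is dropping at 9/(4π) ≈ 0.7162 m/min.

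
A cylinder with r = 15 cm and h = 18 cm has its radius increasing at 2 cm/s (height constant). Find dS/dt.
192π cm²/s

S = 2πrh + 2πr² (lateral + bases)
dS/dt = (2πh + 4πr)·dr/dt = (2π·18 + 4π·15)·2
= 192π cm²/s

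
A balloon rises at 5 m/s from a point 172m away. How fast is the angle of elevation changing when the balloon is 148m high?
0.016703 rad/s

tan(θ) = y/172
sec²(θ) · dθ/dt = (1/172) · dy/dt
dθ/dt = cos²(θ)/172 · 5 = 172/(172² + 148²) · 5
dθ/dt = 0.016703 rad/s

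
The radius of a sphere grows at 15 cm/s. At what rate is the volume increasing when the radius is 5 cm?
1500π cm³/s

V = (4/3)πr³
dV/dt = dV/dr · dr/dt = 4πr² · 15
At r = 5: dV/dt = 1500π cm³/s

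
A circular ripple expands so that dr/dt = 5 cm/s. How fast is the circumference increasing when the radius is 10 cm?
10π cm/s

C = 2πr
dC/dt = 2π · dr/dt = 2π · 5 = 10π cm/s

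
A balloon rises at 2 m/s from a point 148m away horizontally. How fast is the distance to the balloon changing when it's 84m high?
21√1810/905 ≈ 0.9872 m/s

z² = 148² + y²
z = √(148² + 84²) = 4√1810
dz/dt = y/z · dy/dt = 84/(4√1810) · 2 = 21√1810/905 ≈ 0.9872 m/s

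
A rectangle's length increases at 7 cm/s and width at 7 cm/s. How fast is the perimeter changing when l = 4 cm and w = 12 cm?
28 cm/s

P = 2(l + w)
dP/dt = 2(dl/dt + dw/dt) = 2(7 + 7) = 28 cm/s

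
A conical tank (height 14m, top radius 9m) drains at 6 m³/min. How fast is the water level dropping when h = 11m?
392/(3267π) ≈ 0.03819 m/min

r/h = 9/14, so r = (9/14)h
V = (1/3)πr²h = (1/3)π((9/14)h)²h = (27/196)πh³
dV/dh = (81/196)πh²
dh/dt = (dV/dt)/(dV/dh) = -6/((81/196)π·11²) = -392/(3267π) m/min
The level is dropping at 392/(3267π) ≈ 0.03819 m/min.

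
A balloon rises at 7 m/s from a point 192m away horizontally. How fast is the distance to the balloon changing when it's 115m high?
805√50089/50089 ≈ 3.597 m/s

z² = 192² + y²
z = √(192² + 115²) = √50089
dz/dt = y/z · dy/dt = 115/√50089 · 7 = 805√50089/50089 ≈ 3.597 m/s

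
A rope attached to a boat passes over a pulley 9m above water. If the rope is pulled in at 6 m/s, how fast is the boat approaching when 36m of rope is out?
8√15/5 ≈ 6.197 m/s

rope² = x² + 9²
x = √(36² - 9²) = 9√15
dx/dt = (rope/x) · d(rope)/dt = (36/(9√15)) · (-6) = -8√15/5 m/s
The boat approaches at 8√15/5 ≈ 6.197 m/s.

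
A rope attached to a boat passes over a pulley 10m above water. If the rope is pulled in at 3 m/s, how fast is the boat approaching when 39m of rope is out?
117√29/203 ≈ 3.104 m/s

rope² = x² + 10²
x = √(39² - 10²) = 7√29
dx/dt = (rope/x) · d(rope)/dt = (39/(7√29)) · (-3) = -117√29/203 m/s
The boat approaches at 117√29/203 ≈ 3.104 m/s.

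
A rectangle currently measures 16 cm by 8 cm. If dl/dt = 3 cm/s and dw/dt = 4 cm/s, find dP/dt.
14 cm/s

P = 2(l + w)
dP/dt = 2(dl/dt + dw/dt) = 2(3 + 4) = 14 cm/s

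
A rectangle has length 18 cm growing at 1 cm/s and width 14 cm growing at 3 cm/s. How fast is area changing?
68 cm²/s

A = lw
dA/dt = w·dl/dt + l·dw/dt = 14·1 + 18·3 = 68 cm²/s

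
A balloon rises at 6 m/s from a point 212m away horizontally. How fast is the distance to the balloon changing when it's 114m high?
342√14485/14485 ≈ 2.842 m/s

z² = 212² + y²
z = √(212² + 114²) = 2√14485
dz/dt = y/z · dy/dt = 114/(2√14485) · 6 = 342√14485/14485 ≈ 2.842 m/s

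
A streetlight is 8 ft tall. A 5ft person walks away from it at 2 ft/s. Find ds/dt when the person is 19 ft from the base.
10/3 ft/s

By similar triangles: 8/(x+s) = 5/s
Solving: s = 5x/3
ds/dt = 5/3 · dx/dt = 5/3 · 2 = 10/3 ft/s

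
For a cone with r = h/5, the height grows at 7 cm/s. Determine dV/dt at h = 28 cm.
5488π/25 cm³/s

V = (1/3)π(h/5)²h = πh³/75
dV/dt = πh²/25 · 7
At h = 28: dV/dt = 5488π/25 cm³/s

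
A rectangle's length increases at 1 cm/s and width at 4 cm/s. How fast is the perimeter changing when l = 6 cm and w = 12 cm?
10 cm/s

P = 2(l + w)
dP/dt = 2(dl/dt + dw/dt) = 2(1 + 4) = 10 cm/s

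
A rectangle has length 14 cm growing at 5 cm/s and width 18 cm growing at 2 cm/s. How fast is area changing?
118 cm²/s

A = lw
dA/dt = w·dl/dt + l·dw/dt = 18·5 + 14·2 = 118 cm²/s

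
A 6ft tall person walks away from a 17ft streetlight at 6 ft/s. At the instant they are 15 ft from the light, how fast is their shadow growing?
36/11 ft/s

By similar triangles: 17/(x+s) = 6/s
Solving: s = 6x/11
ds/dt = 6/11 · dx/dt = 6/11 · 6 = 36/11 ft/s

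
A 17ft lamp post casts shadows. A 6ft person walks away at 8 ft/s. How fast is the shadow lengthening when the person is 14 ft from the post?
48/11 ft/s

By similar triangles: 17/(x+s) = 6/s
Solving: s = 6x/11
ds/dt = 6/11 · dx/dt = 6/11 · 8 = 48/11 ft/s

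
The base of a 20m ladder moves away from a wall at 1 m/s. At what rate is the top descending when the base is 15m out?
3√7/7 ≈ 1.134 m/s

x² + y² = 20²
2x·dx/dt + 2y·dy/dt = 0
dy/dt = -x/y · dx/dt = -15/(5√7) · 1 = -3√7/7 m/s
The top is descending at 3√7/7 ≈ 1.134 m/s.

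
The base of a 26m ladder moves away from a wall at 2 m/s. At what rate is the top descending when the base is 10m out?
5/6 ≈ 0.8333 m/s

x² + y² = 26²
2x·dx/dt + 2y·dy/dt = 0
dy/dt = -x/y · dx/dt = -10/24 · 2 = -5/6 m/s
The top is descending at 5/6 ≈ 0.8333 m/s.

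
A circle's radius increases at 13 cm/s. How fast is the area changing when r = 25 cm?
650π cm²/s

A = πr²
dA/dt = 2πr · dr/dt = 2π(25)(13) = 650π cm²/s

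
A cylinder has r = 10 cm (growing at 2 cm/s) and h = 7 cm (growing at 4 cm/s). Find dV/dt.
680π cm³/s

V = πr²h
dV/dt = 2πrh·dr/dt + πr²·dh/dt
= 2π(10)(7)(2) + π(10)²(4)
= 680π cm³/s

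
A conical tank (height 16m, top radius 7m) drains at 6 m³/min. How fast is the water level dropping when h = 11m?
1536/(5929π) ≈ 0.08246 m/min

r/h = 7/16, so r = (7/16)h
V = (1/3)πr²h = (1/3)π((7/16)h)²h = (49/768)πh³
dV/dh = (49/256)πh²
dh/dt = (dV/dt)/(dV/dh) = -6/((49/256)π·11²) = -1536/(5929π) m/min
The level is dropping at 1536/(5929π) ≈ 0.08246 m/min.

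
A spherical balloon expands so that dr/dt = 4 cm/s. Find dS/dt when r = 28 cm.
896π cm²/s

S = 4πr²
dS/dt = dS/dr · dr/dt = 8πr · 4
At r = 28: dS/dt = 896π cm²/s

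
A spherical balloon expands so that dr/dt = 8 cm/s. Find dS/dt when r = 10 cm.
640π cm²/s

S = 4πr²
dS/dt = dS/dr · dr/dt = 8πr · 8
At r = 10: dS/dt = 640π cm²/s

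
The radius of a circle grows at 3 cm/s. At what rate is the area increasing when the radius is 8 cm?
48π cm²/s

A = πr²
dA/dt = 2πr · dr/dt = 2π(8)(3) = 48π cm²/s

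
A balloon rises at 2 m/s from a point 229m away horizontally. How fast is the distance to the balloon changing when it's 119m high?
119√66602/33301 ≈ 0.9222 m/s

z² = 229² + y²
z = √(229² + 119²) = √66602
dz/dt = y/z · dy/dt = 119/√66602 · 2 = 119√66602/33301 ≈ 0.9222 m/s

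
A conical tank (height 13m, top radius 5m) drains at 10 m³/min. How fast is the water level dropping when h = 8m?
169/(160π) ≈ 0.3362 m/min

r/h = 5/13, so r = (5/13)h
V = (1/3)πr²h = (1/3)π((5/13)h)²h = (25/507)πh³
dV/dh = (25/169)πh²
dh/dt = (dV/dt)/(dV/dh) = -10/((25/169)π·8²) = -169/(160π) m/min
The level is dropping at 169/(160π) ≈ 0.3362 m/min.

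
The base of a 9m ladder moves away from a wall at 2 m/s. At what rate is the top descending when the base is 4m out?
8√65/65 ≈ 0.9923 m/s

x² + y² = 9²
2x·dx/dt + 2y·dy/dt = 0
dy/dt = -x/y · dx/dt = -4/√65 · 2 = -8√65/65 m/s
The top is descending at 8√65/65 ≈ 0.9923 m/s.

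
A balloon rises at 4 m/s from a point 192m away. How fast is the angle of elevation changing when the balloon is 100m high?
0.016388 rad/s

tan(θ) = y/192
sec²(θ) · dθ/dt = (1/192) · dy/dt
dθ/dt = cos²(θ)/192 · 4 = 192/(192² + 100²) · 4
dθ/dt = 0.016388 rad/s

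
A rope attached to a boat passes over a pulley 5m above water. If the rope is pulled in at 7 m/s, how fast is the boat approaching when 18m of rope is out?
126√299/299 ≈ 7.287 m/s

rope² = x² + 5²
x = √(18² - 5²) = √299
dx/dt = (rope/x) · d(rope)/dt = (18/√299) · (-7) = -126√299/299 m/s
The boat approaches at 126√299/299 ≈ 7.287 m/s.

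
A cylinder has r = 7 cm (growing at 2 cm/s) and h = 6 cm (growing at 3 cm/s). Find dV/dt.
315π cm³/s

V = πr²h
dV/dt = 2πrh·dr/dt + πr²·dh/dt
= 2π(7)(6)(2) + π(7)²(3)
= 315π cm³/s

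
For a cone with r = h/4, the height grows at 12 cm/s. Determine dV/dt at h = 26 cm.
507π cm³/s

V = (1/3)π(h/4)²h = πh³/48
dV/dt = πh²/16 · 12
At h = 26: dV/dt = 507π cm³/s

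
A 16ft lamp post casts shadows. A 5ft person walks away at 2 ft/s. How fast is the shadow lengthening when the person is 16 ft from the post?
10/11 ft/s

By similar triangles: 16/(x+s) = 5/s
Solving: s = 5x/11
ds/dt = 5/11 · dx/dt = 5/11 · 2 = 10/11 ft/s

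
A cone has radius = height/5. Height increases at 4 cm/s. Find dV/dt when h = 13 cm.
676π/25 cm³/s

V = (1/3)π(h/5)²h = πh³/75
dV/dt = πh²/25 · 4
At h = 13: dV/dt = 676π/25 cm³/s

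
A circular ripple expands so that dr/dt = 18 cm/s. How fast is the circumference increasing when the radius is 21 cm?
36π cm/s

C = 2πr
dC/dt = 2π · dr/dt = 2π · 18 = 36π cm/s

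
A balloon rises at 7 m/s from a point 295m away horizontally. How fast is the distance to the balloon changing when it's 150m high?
210√4381/4381 ≈ 3.173 m/s

z² = 295² + y²
z = √(295² + 150²) = 5√4381
dz/dt = y/z · dy/dt = 150/(5√4381) · 7 = 210√4381/4381 ≈ 3.173 m/s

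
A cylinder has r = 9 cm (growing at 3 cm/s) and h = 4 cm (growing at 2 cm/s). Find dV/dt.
378π cm³/s

V = πr²h
dV/dt = 2πrh·dr/dt + πr²·dh/dt
= 2π(9)(4)(3) + π(9)²(2)
= 378π cm³/s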